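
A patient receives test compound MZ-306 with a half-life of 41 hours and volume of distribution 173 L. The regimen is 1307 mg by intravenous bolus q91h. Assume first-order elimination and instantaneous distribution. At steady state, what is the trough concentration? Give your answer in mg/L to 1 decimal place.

τ/t½ = 91/41 ≈ 2.2195, so fraction remaining f = (1/2)^(91/41) ≈ 0.2147.
Each bolus raises the concentration by D/Vd = 1307/173 ≈ 7.555 mg/L.
Steady-state trough Cmin,ss = C₀·f/(1−f) ≈ 7.555 × 0.2147/0.7853 ≈ 2.066 mg/L.

2.1 mg/L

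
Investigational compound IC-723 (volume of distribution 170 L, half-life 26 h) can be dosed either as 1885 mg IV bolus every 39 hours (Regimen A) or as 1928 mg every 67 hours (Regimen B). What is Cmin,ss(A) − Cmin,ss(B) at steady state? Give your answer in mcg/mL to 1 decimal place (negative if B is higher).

3.8 mcg/mL

Regimen A: f = (1/2)^(39/26) ≈ 0.3536; Cmin,ss = (1885/170)·f/(1−f) ≈ 6.066 mcg/mL.
Regimen B: f = (1/2)^(67/26) ≈ 0.1676; Cmin,ss = (1928/170)·f/(1−f) ≈ 2.283 mcg/mL.
Difference ≈ 6.066 − 2.283 ≈ 3.783 mcg/mL.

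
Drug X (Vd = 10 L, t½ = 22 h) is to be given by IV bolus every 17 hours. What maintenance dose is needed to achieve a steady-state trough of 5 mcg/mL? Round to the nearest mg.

35 mg

τ/t½ = 17/22 ≈ 0.77273, so f = (1/2)^(17/22) ≈ 0.585310.
Cmin,ss = (D/Vd)·f/(1−f), so D = Cmin,ss·Vd·(1−f)/f.
D = 5 × 10 × (1−f)/f ≈ 5 × 10 × 0.70850 ≈ 35.43 mg.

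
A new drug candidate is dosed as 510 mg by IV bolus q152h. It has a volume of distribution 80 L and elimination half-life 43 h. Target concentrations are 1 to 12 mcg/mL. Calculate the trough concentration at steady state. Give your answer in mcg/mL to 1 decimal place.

0.6 mcg/mL

k = ln2/t½ = ln2/43 ≈ 0.016120 h⁻¹; fraction remaining f = e^(−kτ) = e^(−0.016120×152) ≈ 0.0863.
Each bolus raises the concentration by D/Vd = 510/80 ≈ 6.375 mcg/mL.
Steady-state trough Cmin,ss = C₀·f/(1−f) ≈ 6.375 × 0.0863/0.9137 ≈ 0.602 mcg/mL.
Trough 0.6 mcg/mL vs MEC 1 mcg/mL: subtherapeutic.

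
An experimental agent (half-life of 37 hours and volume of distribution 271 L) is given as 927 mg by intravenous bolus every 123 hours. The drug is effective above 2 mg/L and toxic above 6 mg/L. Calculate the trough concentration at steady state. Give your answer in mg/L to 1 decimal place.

0.4 mg/L

Over one 123-h interval, 123/37 ≈ 3.3243 half-lives elapse, leaving f ≈ 0.0998 of each dose.
Each bolus raises the concentration by D/Vd = 927/271 ≈ 3.421 mg/L.
Steady-state trough Cmin,ss = C₀·f/(1−f) ≈ 3.421 × 0.0998/0.9002 ≈ 0.379 mg/L.
Trough 0.4 mg/L vs MEC 2 mg/L: subtherapeutic.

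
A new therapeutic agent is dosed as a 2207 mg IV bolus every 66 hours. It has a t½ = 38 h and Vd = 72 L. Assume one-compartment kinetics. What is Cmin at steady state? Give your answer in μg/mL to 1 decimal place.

Over one 66-h interval, 66/38 ≈ 1.7368 half-lives elapse, leaving f ≈ 0.3000 of each dose.
Each bolus raises the concentration by D/Vd = 2207/72 ≈ 30.653 μg/mL.
Steady-state trough Cmin,ss = C₀·f/(1−f) ≈ 30.653 × 0.3000/0.7000 ≈ 13.137 μg/mL.

13.1 μg/mL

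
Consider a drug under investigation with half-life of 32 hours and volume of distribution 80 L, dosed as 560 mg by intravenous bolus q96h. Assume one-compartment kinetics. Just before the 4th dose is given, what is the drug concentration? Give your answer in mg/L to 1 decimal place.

1.0 mg/L

f = (1/2)^(τ/t½) = (1/2)^(96/32) ≈ 0.1250.
C₀ = D/Vd = 560/80 ≈ 7.000 mg/L.
Before the 4th dose, 3 doses have been given. Superposition: Cmin = C₀·(f + f² + … + f^3).
≈ 7.000 × (0.1250 + 0.0156 + 0.0020) ≈ 7.000 × 0.1426 ≈ 0.998 mg/L.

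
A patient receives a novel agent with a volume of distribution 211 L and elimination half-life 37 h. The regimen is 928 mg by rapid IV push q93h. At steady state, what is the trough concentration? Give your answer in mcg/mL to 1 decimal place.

0.9 mcg/mL

Over one 93-h interval, 93/37 ≈ 2.5135 half-lives elapse, leaving f ≈ 0.1751 of each dose.
Each bolus raises the concentration by D/Vd = 928/211 ≈ 4.398 mcg/mL.
Steady-state trough Cmin,ss = C₀·f/(1−f) ≈ 4.398 × 0.1751/0.8249 ≈ 0.934 mcg/mL.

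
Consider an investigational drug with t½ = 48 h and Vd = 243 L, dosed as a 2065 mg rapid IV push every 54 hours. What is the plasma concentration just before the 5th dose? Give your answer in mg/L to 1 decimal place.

6.9 mg/L

f = (1/2)^(τ/t½) = (1/2)^(54/48) ≈ 0.4585.
C₀ = D/Vd = 2065/243 ≈ 8.498 mg/L.
Before the 5th dose, 4 doses have been given. Superposition: Cmin = C₀·(f + f² + … + f^4).
≈ 8.498 × (0.4585 + 0.2102 + 0.0964 + 0.0442) ≈ 8.498 × 0.8093 ≈ 6.877 mg/L.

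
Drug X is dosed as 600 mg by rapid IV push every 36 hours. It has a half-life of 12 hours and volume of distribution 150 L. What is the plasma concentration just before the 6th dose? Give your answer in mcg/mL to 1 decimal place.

f = (1/2)^(τ/t½) = (1/2)^(36/12) ≈ 0.1250.
C₀ = D/Vd = 600/150 ≈ 4.000 mcg/mL.
Before the 6th dose, 5 doses have been given. Superposition: Cmin = C₀·(f + f² + … + f^5).
≈ 4.000 × (0.1250 + 0.0156 + 0.0020 + 0.0002 + 0.0000) ≈ 4.000 × 0.1428 ≈ 0.571 mcg/mL.

0.6 mcg/mL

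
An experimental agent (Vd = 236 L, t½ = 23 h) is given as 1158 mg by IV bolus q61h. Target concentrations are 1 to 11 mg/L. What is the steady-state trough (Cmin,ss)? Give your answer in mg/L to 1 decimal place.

τ/t½ = 61/23 ≈ 2.6522, so fraction remaining f = (1/2)^(61/23) ≈ 0.1591.
Single-dose peak C₀ = D/Vd = 1158/236 ≈ 4.907 mg/L.
Steady-state trough Cmin,ss = C₀·f/(1−f) ≈ 4.907 × 0.1591/0.8409 ≈ 0.928 mg/L.
Trough 0.9 mg/L vs MEC 1 mg/L: subtherapeutic.

0.9 mg/L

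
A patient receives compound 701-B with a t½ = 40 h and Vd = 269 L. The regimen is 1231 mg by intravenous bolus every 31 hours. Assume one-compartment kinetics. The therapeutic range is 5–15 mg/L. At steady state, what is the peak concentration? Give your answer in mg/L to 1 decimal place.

k = ln2/t½ = ln2/40 ≈ 0.017329 h⁻¹; fraction remaining f = e^(−kτ) = e^(−0.017329×31) ≈ 0.5844.
Accumulation ratio R = 1/(1 − f) ≈ 1/0.4156 ≈ 2.4062.
Each bolus raises the concentration by D/Vd = 1231/269 ≈ 4.576 mg/L.
Cmax,ss = C₀/(1 − f) ≈ 4.576/0.4156 ≈ 11.011 mg/L.
Peak 11.0 mg/L vs MTC 15 mg/L: below toxic threshold.

11.0 mg/L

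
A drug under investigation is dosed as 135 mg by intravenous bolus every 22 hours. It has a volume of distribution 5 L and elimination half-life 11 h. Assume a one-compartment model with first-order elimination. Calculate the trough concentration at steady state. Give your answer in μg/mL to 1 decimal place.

9.0 μg/mL

τ = 22 h = 2 half-lives, so f = (1/2)^2 = 0.25.
At steady state, R = 1/(1 − 0.25) = 4/3.
Single-dose peak C₀ = D/Vd = 135/5 = 27 μg/mL.
Steady-state peak Cmax,ss = C₀·R = 27 × 4/3 ≈ 36.000 μg/mL.
Steady-state trough Cmin,ss = Cmax,ss·f ≈ 36.000 × 0.25 ≈ 9.000 μg/mL.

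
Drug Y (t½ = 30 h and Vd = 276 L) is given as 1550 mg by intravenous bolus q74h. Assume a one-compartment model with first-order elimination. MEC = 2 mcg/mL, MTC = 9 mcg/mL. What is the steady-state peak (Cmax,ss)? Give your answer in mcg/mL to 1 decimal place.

Over one 74-h interval, 74/30 ≈ 2.4667 half-lives elapse, leaving f ≈ 0.1809 of each dose.
Accumulation ratio R = 1/(1 − f) ≈ 1/0.8191 ≈ 1.2209.
Single-dose peak C₀ = D/Vd = 1550/276 ≈ 5.616 mcg/mL.
Steady-state peak Cmax,ss = C₀·R ≈ 5.616 × 1.2209 ≈ 6.857 mcg/mL.
Peak 6.9 mcg/mL vs MTC 9 mcg/mL: below toxic threshold.

6.9 mcg/mL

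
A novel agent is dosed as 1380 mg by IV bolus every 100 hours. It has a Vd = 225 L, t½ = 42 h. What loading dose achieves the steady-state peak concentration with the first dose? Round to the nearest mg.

1708 mg

f = (1/2)^(100/42) ≈ 0.191983; accumulation ratio R = 1/(1−f) ≈ 1.23760.
Loading dose to hit Cmax,ss on first dose: D_load = D_maint·R ≈ 1380 × 1.23760 ≈ 1707.89 mg.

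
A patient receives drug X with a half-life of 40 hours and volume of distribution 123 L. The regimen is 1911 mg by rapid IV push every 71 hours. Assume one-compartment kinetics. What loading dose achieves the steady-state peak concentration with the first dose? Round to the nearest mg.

f = (1/2)^(71/40) ≈ 0.292194; accumulation ratio R = 1/(1−f) ≈ 1.41282.
Loading dose to hit Cmax,ss on first dose: D_load = D_maint·R ≈ 1911 × 1.41282 ≈ 2699.90 mg.

2700 mg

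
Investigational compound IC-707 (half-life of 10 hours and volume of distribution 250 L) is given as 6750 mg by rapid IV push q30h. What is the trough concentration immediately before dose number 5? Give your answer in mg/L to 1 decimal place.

f = (1/2)^(τ/t½) = (1/2)^(30/10) ≈ 0.1250.
C₀ = D/Vd = 6750/250 ≈ 27.000 mg/L.
Before the 5th dose, 4 doses have been given. Superposition: Cmin = C₀·(f + f² + … + f^4).
≈ 27.000 × (0.1250 + 0.0156 + 0.0020 + 0.0002) ≈ 27.000 × 0.1428 ≈ 3.856 mg/L.

3.9 mg/L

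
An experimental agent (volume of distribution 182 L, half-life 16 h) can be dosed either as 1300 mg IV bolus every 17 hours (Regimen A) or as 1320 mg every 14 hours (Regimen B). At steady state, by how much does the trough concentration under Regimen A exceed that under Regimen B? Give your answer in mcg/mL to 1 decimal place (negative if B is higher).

-2.1 mcg/mL

Regimen A: f = (1/2)^(17/16) ≈ 0.4788; Cmin,ss = (1300/182)·f/(1−f) ≈ 6.562 mcg/mL.
Regimen B: f = (1/2)^(14/16) ≈ 0.5453; Cmin,ss = (1320/182)·f/(1−f) ≈ 8.698 mcg/mL.
Difference ≈ 6.562 − 8.698 ≈ -2.136 mcg/mL.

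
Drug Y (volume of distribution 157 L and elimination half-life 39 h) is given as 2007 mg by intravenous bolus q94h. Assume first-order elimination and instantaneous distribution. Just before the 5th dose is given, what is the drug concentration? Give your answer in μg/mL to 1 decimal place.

3.0 μg/mL

f = (1/2)^(τ/t½) = (1/2)^(94/39) ≈ 0.1881.
C₀ = D/Vd = 2007/157 ≈ 12.783 μg/mL.
Before the 5th dose, 4 doses have been given. Superposition: Cmin = C₀·(f + f² + … + f^4).
≈ 12.783 × (0.1881 + 0.0354 + 0.0067 + 0.0013) ≈ 12.783 × 0.2315 ≈ 2.959 μg/mL.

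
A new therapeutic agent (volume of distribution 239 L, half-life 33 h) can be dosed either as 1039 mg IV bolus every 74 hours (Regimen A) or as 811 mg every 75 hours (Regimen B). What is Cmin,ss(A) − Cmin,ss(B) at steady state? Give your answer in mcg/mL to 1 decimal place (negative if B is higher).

0.3 mcg/mL

Regimen A: f = (1/2)^(74/33) ≈ 0.2113; Cmin,ss = (1039/239)·f/(1−f) ≈ 1.165 mcg/mL.
Regimen B: f = (1/2)^(75/33) ≈ 0.2069; Cmin,ss = (811/239)·f/(1−f) ≈ 0.885 mcg/mL.
Difference ≈ 1.165 − 0.885 ≈ 0.280 mcg/mL.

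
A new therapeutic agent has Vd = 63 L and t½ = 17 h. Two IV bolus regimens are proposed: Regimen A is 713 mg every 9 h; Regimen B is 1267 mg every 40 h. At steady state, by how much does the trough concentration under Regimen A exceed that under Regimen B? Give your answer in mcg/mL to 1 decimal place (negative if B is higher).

20.6 mcg/mL

Regimen A: f = (1/2)^(9/17) ≈ 0.6928; Cmin,ss = (713/63)·f/(1−f) ≈ 25.523 mcg/mL.
Regimen B: f = (1/2)^(40/17) ≈ 0.1957; Cmin,ss = (1267/63)·f/(1−f) ≈ 4.893 mcg/mL.
Difference ≈ 25.523 − 4.893 ≈ 20.630 mcg/mL.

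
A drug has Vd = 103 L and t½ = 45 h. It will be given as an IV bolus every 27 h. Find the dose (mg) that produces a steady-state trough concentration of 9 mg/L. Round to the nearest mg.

τ/t½ = 27/45 ≈ 0.6, so f = (1/2)^(27/45) ≈ 0.659754.
Cmin,ss = (D/Vd)·f/(1−f), so D = Cmin,ss·Vd·(1−f)/f.
D = 9 × 103 × (1−f)/f ≈ 9 × 103 × 0.51572 ≈ 478.07 mg.

478 mg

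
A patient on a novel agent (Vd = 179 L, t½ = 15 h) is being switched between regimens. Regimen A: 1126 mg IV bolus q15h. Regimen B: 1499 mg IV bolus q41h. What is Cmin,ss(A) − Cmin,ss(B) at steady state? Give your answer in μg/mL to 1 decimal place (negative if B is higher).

Regimen A: f = (1/2)^(15/15) ≈ 0.5000; Cmin,ss = (1126/179)·f/(1−f) ≈ 6.291 μg/mL.
Regimen B: f = (1/2)^(41/15) ≈ 0.1504; Cmin,ss = (1499/179)·f/(1−f) ≈ 1.482 μg/mL.
Difference ≈ 6.291 − 1.482 ≈ 4.809 μg/mL.

4.8 μg/mL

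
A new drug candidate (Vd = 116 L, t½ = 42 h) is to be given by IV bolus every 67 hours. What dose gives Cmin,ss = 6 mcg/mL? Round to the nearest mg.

τ/t½ = 67/42 ≈ 1.5952, so f = (1/2)^(67/42) ≈ 0.330968.
Cmin,ss = (D/Vd)·f/(1−f), so D = Cmin,ss·Vd·(1−f)/f.
D = 6 × 116 × (1−f)/f ≈ 6 × 116 × 2.02144 ≈ 1406.92 mg.

1407 mg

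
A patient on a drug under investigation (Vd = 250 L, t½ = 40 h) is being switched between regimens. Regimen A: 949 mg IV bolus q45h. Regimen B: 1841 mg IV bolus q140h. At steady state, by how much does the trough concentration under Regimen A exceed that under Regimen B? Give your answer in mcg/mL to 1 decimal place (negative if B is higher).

2.5 mcg/mL

Regimen A: f = (1/2)^(45/40) ≈ 0.4585; Cmin,ss = (949/250)·f/(1−f) ≈ 3.214 mcg/mL.
Regimen B: f = (1/2)^(140/40) ≈ 0.0884; Cmin,ss = (1841/250)·f/(1−f) ≈ 0.714 mcg/mL.
Difference ≈ 3.214 − 0.714 ≈ 2.500 mcg/mL.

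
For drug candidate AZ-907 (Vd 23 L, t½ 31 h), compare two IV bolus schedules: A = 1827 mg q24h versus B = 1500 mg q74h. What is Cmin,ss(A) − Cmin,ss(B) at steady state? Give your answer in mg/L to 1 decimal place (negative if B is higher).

96.4 mg/L

Regimen A: f = (1/2)^(24/31) ≈ 0.5847; Cmin,ss = (1827/23)·f/(1−f) ≈ 111.836 mg/L.
Regimen B: f = (1/2)^(74/31) ≈ 0.1912; Cmin,ss = (1500/23)·f/(1−f) ≈ 15.417 mg/L.
Difference ≈ 111.836 − 15.417 ≈ 96.419 mg/L.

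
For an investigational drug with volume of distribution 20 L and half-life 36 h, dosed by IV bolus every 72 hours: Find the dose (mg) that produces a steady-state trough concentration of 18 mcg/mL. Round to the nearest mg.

τ/t½ = 72/36 ≈ 2, so f = (1/2)^(72/36) ≈ 0.250000.
Cmin,ss = (D/Vd)·f/(1−f), so D = Cmin,ss·Vd·(1−f)/f.
D = 18 × 20 × (1−f)/f ≈ 18 × 20 × 3.00000 ≈ 1080.00 mg.

1080 mg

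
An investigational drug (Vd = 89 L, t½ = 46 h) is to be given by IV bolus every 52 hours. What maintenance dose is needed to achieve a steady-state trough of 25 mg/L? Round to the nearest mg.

2646 mg

τ/t½ = 52/46 ≈ 1.1304, so f = (1/2)^(52/46) ≈ 0.456778.
Cmin,ss = (D/Vd)·f/(1−f), so D = Cmin,ss·Vd·(1−f)/f.
D = 25 × 89 × (1−f)/f ≈ 25 × 89 × 1.18925 ≈ 2646.08 mg.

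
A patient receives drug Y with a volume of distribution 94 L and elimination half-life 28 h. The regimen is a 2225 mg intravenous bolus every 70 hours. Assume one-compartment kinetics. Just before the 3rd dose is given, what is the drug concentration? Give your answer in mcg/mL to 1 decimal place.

f = (1/2)^(τ/t½) = (1/2)^(70/28) ≈ 0.1768.
C₀ = D/Vd = 2225/94 ≈ 23.670 mcg/mL.
Before the 3rd dose, 2 doses have been given. Superposition: Cmin = C₀·(f + f²).
≈ 23.670 × (0.1768 + 0.0313) ≈ 23.670 × 0.2081 ≈ 4.926 mcg/mL.

4.9 mcg/mL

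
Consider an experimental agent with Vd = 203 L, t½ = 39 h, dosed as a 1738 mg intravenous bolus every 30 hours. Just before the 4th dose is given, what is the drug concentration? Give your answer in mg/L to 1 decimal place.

f = (1/2)^(τ/t½) = (1/2)^(30/39) ≈ 0.5867.
C₀ = D/Vd = 1738/203 ≈ 8.562 mg/L.
Before the 4th dose, 3 doses have been given. Superposition: Cmin = C₀·(f + f² + … + f^3).
≈ 8.562 × (0.5867 + 0.3442 + 0.2020) ≈ 8.562 × 1.1329 ≈ 9.700 mg/L.

9.7 mg/L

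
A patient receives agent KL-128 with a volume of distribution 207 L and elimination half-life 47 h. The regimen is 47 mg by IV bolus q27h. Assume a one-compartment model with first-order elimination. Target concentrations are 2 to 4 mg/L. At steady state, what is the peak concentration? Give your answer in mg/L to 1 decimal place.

τ/t½ = 27/47 ≈ 0.57447, so fraction remaining f = (1/2)^(27/47) ≈ 0.6715.
Accumulation ratio R = 1/(1 − f) ≈ 1/0.3285 ≈ 3.0441.
Single-dose peak C₀ = D/Vd = 47/207 ≈ 0.227 mg/L.
Steady-state peak Cmax,ss = C₀·R ≈ 0.227 × 3.0441 ≈ 0.691 mg/L.
Peak 0.7 mg/L vs MTC 4 mg/L: below toxic threshold.

0.7 mg/L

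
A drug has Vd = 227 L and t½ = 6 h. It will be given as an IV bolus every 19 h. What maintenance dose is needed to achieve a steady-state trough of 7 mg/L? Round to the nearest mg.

12680 mg

τ/t½ = 19/6 ≈ 3.1667, so f = (1/2)^(19/6) ≈ 0.111362.
Cmin,ss = (D/Vd)·f/(1−f), so D = Cmin,ss·Vd·(1−f)/f.
D = 7 × 227 × (1−f)/f ≈ 7 × 227 × 7.97972 ≈ 12679.78 mg.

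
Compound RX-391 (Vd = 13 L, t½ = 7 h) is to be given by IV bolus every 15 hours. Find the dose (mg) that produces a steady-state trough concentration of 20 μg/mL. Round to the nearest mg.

888 mg

τ/t½ = 15/7 ≈ 2.1429, so f = (1/2)^(15/7) ≈ 0.226431.
Cmin,ss = (D/Vd)·f/(1−f), so D = Cmin,ss·Vd·(1−f)/f.
D = 20 × 13 × (1−f)/f ≈ 20 × 13 × 3.41636 ≈ 888.25 mg.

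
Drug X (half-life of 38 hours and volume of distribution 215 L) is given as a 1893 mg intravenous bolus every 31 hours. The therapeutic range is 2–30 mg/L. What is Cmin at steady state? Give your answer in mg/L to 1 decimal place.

Over one 31-h interval, 31/38 ≈ 0.81579 half-lives elapse, leaving f ≈ 0.5681 of each dose.
At steady state, accumulation factor R = 1/(1 − e^(−kτ)) ≈ 2.3154.
Each bolus raises the concentration by D/Vd = 1893/215 ≈ 8.805 mg/L.
Cmax,ss = C₀/(1 − f) ≈ 8.805/0.4319 ≈ 20.387 mg/L.
Steady-state trough Cmin,ss = Cmax,ss·f ≈ 20.387 × 0.5681 ≈ 11.582 mg/L.
Trough 11.6 mg/L vs MEC 2 mg/L: adequate.

11.6 mg/L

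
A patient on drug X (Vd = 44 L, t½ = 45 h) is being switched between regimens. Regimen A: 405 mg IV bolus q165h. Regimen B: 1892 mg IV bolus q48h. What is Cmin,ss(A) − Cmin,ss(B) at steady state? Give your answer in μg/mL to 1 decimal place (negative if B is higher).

-38.5 μg/mL

Regimen A: f = (1/2)^(165/45) ≈ 0.0787; Cmin,ss = (405/44)·f/(1−f) ≈ 0.786 μg/mL.
Regimen B: f = (1/2)^(48/45) ≈ 0.4774; Cmin,ss = (1892/44)·f/(1−f) ≈ 39.281 μg/mL.
Difference ≈ 0.786 − 39.281 ≈ -38.495 μg/mL.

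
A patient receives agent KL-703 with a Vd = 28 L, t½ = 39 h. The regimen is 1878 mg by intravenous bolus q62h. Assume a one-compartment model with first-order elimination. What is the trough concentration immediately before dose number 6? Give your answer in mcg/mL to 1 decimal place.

f = (1/2)^(τ/t½) = (1/2)^(62/39) ≈ 0.3322.
C₀ = D/Vd = 1878/28 ≈ 67.071 mcg/mL.
Before the 6th dose, 5 doses have been given. Superposition: Cmin = C₀·(f + f² + … + f^5).
≈ 67.071 × (0.3322 + 0.1104 + 0.0367 + 0.0122 + 0.0040) ≈ 67.071 × 0.4955 ≈ 33.234 mcg/mL.

33.2 mcg/mL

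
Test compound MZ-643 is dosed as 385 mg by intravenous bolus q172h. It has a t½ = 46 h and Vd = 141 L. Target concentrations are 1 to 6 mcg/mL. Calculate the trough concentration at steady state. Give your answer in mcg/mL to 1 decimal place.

Over one 172-h interval, 172/46 ≈ 3.7391 half-lives elapse, leaving f ≈ 0.0749 of each dose.
Single-dose peak C₀ = D/Vd = 385/141 ≈ 2.730 mcg/mL.
Steady-state trough Cmin,ss = C₀·f/(1−f) ≈ 2.730 × 0.0749/0.9251 ≈ 0.221 mcg/mL.
Trough 0.2 mcg/mL vs MEC 1 mcg/mL: subtherapeutic.

0.2 mcg/mL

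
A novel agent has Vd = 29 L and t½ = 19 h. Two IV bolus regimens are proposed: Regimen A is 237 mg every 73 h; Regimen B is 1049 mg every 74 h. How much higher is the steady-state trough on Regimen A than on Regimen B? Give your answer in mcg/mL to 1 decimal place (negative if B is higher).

-2.0 mcg/mL

Regimen A: f = (1/2)^(73/19) ≈ 0.0697; Cmin,ss = (237/29)·f/(1−f) ≈ 0.612 mcg/mL.
Regimen B: f = (1/2)^(74/19) ≈ 0.0672; Cmin,ss = (1049/29)·f/(1−f) ≈ 2.606 mcg/mL.
Difference ≈ 0.612 − 2.606 ≈ -1.994 mcg/mL.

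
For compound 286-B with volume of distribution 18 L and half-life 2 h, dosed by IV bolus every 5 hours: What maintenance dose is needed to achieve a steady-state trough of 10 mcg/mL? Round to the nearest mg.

838 mg

τ/t½ = 5/2 ≈ 2.5, so f = (1/2)^(5/2) ≈ 0.176777.
Cmin,ss = (D/Vd)·f/(1−f), so D = Cmin,ss·Vd·(1−f)/f.
D = 10 × 18 × (1−f)/f ≈ 10 × 18 × 4.65684 ≈ 838.23 mg.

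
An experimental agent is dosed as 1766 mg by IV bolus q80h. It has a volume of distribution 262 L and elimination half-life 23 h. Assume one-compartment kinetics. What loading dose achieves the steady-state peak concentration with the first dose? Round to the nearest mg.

f = (1/2)^(80/23) ≈ 0.089730; accumulation ratio R = 1/(1−f) ≈ 1.09858.
Loading dose to hit Cmax,ss on first dose: D_load = D_maint·R ≈ 1766 × 1.09858 ≈ 1940.09 mg.

1940 mg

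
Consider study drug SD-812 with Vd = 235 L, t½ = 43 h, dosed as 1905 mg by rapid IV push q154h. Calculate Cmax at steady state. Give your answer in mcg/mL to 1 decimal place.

Over one 154-h interval, 154/43 ≈ 3.5814 half-lives elapse, leaving f ≈ 0.0835 of each dose.
At steady state, accumulation factor R = 1/(1 − e^(−kτ)) ≈ 1.0911.
Each bolus raises the concentration by D/Vd = 1905/235 ≈ 8.106 mcg/mL.
Steady-state peak Cmax,ss = C₀·R ≈ 8.106 × 1.0911 ≈ 8.844 mcg/mL.

8.8 mcg/mL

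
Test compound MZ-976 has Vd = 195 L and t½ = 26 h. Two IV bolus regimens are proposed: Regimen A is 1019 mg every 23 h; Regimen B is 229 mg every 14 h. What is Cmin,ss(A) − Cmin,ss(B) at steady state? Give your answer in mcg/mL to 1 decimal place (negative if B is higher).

Regimen A: f = (1/2)^(23/26) ≈ 0.5416; Cmin,ss = (1019/195)·f/(1−f) ≈ 6.174 mcg/mL.
Regimen B: f = (1/2)^(14/26) ≈ 0.6885; Cmin,ss = (229/195)·f/(1−f) ≈ 2.596 mcg/mL.
Difference ≈ 6.174 − 2.596 ≈ 3.578 mcg/mL.

3.6 mcg/mL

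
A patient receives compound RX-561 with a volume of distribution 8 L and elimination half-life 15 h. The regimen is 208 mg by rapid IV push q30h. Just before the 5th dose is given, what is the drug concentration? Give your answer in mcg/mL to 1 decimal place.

f = (1/2)^(τ/t½) = (1/2)^(30/15) ≈ 0.2500.
C₀ = D/Vd = 208/8 ≈ 26.000 mcg/mL.
Before the 5th dose, 4 doses have been given. Superposition: Cmin = C₀·(f + f² + … + f^4).
≈ 26.000 × (0.2500 + 0.0625 + 0.0156 + 0.0039) ≈ 26.000 × 0.3320 ≈ 8.632 mcg/mL.

8.6 mcg/mL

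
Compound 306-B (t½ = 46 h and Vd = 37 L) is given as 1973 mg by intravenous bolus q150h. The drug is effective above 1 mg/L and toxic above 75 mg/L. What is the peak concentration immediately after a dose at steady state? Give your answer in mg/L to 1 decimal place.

Over one 150-h interval, 150/46 ≈ 3.2609 half-lives elapse, leaving f ≈ 0.1043 of each dose.
Accumulation ratio R = 1/(1 − f) ≈ 1/0.8957 ≈ 1.1164.
Single-dose peak C₀ = D/Vd = 1973/37 ≈ 53.324 mg/L.
Steady-state peak Cmax,ss = C₀·R ≈ 53.324 × 1.1164 ≈ 59.531 mg/L.
Peak 59.5 mg/L vs MTC 75 mg/L: below toxic threshold.

59.5 mg/L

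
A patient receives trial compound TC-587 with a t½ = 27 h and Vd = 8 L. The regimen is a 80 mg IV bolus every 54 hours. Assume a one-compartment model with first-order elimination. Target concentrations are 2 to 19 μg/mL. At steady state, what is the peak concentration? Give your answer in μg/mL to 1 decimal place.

τ = 54 h = 2 half-lives, so f = (1/2)^2 = 0.25.
At steady state, R = 1/(1 − 0.25) = 4/3.
Single-dose peak C₀ = D/Vd = 80/8 = 10 μg/mL.
Steady-state peak Cmax,ss = C₀·R = 10 × 4/3 ≈ 13.333 μg/mL.
Peak 13.3 μg/mL vs MTC 19 μg/mL: below toxic threshold.

13.3 μg/mL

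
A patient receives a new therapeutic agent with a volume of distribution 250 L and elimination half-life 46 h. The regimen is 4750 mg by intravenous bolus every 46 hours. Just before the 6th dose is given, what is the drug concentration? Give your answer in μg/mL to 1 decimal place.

f = (1/2)^(τ/t½) = (1/2)^(46/46) ≈ 0.5000.
C₀ = D/Vd = 4750/250 ≈ 19.000 μg/mL.
Before the 6th dose, 5 doses have been given. Superposition: Cmin = C₀·(f + f² + … + f^5).
≈ 19.000 × (0.5000 + 0.2500 + 0.1250 + 0.0625 + 0.0313) ≈ 19.000 × 0.9688 ≈ 18.407 μg/mL.

18.4 μg/mL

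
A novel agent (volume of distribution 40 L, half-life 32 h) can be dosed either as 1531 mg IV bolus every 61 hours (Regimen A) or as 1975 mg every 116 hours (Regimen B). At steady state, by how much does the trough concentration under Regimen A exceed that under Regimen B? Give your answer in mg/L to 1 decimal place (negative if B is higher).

Regimen A: f = (1/2)^(61/32) ≈ 0.2668; Cmin,ss = (1531/40)·f/(1−f) ≈ 13.928 mg/L.
Regimen B: f = (1/2)^(116/32) ≈ 0.0811; Cmin,ss = (1975/40)·f/(1−f) ≈ 4.358 mg/L.
Difference ≈ 13.928 − 4.358 ≈ 9.570 mg/L.

9.6 mg/L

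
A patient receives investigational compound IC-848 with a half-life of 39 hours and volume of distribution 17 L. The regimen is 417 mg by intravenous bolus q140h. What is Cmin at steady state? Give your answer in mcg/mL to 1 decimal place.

Over one 140-h interval, 140/39 ≈ 3.5897 half-lives elapse, leaving f ≈ 0.0831 of each dose.
Single-dose peak C₀ = D/Vd = 417/17 ≈ 24.529 mcg/mL.
Steady-state trough Cmin,ss = C₀·f/(1−f) ≈ 24.529 × 0.0831/0.9169 ≈ 2.223 mcg/mL.

2.2 mcg/mL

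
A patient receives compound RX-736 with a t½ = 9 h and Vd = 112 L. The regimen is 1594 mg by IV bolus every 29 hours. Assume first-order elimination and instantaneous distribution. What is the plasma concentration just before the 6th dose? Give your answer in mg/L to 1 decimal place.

f = (1/2)^(τ/t½) = (1/2)^(29/9) ≈ 0.1072.
C₀ = D/Vd = 1594/112 ≈ 14.232 mg/L.
Before the 6th dose, 5 doses have been given. Superposition: Cmin = C₀·(f + f² + … + f^5).
≈ 14.232 × (0.1072 + 0.0115 + 0.0012 + 0.0001 + 0.0000) ≈ 14.232 × 0.1200 ≈ 1.708 mg/L.

1.7 mg/L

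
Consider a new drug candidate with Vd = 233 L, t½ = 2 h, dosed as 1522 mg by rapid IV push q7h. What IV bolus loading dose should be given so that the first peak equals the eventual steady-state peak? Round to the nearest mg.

f = (1/2)^(7/2) ≈ 0.088388; accumulation ratio R = 1/(1−f) ≈ 1.09696.
Loading dose to hit Cmax,ss on first dose: D_load = D_maint·R ≈ 1522 × 1.09696 ≈ 1669.57 mg.

1670 mg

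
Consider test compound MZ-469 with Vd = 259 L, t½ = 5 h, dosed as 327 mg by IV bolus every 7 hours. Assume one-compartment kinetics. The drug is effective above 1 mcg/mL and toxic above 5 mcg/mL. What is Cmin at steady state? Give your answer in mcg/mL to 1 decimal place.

Over one 7-h interval, 7/5 ≈ 1.4 half-lives elapse, leaving f ≈ 0.3789 of each dose.
Single-dose peak C₀ = D/Vd = 327/259 ≈ 1.263 mcg/mL.
Steady-state trough Cmin,ss = C₀·f/(1−f) ≈ 1.263 × 0.3789/0.6211 ≈ 0.770 mcg/mL.
Trough 0.8 mcg/mL vs MEC 1 mcg/mL: subtherapeutic.

0.8 mcg/mL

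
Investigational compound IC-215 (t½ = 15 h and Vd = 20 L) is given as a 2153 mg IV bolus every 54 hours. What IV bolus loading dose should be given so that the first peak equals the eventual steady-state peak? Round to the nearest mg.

f = (1/2)^(54/15) ≈ 0.082469; accumulation ratio R = 1/(1−f) ≈ 1.08988.
Loading dose to hit Cmax,ss on first dose: D_load = D_maint·R ≈ 2153 × 1.08988 ≈ 2346.51 mg.

2347 mg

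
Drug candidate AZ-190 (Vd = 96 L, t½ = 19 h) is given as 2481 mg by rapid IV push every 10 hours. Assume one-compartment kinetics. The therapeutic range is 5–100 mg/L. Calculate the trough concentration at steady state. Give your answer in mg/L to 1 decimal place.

τ/t½ = 10/19 ≈ 0.52632, so fraction remaining f = (1/2)^(10/19) ≈ 0.6943.
At steady state, accumulation factor R = 1/(1 − e^(−kτ)) ≈ 3.2712.
Single-dose peak C₀ = D/Vd = 2481/96 ≈ 25.844 mg/L.
Cmax,ss = C₀/(1 − f) ≈ 25.844/0.3057 ≈ 84.540 mg/L.
Steady-state trough Cmin,ss = Cmax,ss·f ≈ 84.540 × 0.6943 ≈ 58.696 mg/L.
Trough 58.7 mg/L vs MEC 5 mg/L: adequate.

58.7 mg/L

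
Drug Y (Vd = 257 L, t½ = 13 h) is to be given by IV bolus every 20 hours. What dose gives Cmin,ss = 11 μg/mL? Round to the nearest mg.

τ/t½ = 20/13 ≈ 1.5385, so f = (1/2)^(20/13) ≈ 0.344252.
Cmin,ss = (D/Vd)·f/(1−f), so D = Cmin,ss·Vd·(1−f)/f.
D = 11 × 257 × (1−f)/f ≈ 11 × 257 × 1.90485 ≈ 5385.01 mg.

5385 mg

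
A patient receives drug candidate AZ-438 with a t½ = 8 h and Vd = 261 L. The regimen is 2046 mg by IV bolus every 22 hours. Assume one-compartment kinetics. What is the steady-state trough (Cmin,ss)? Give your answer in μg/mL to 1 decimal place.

1.4 μg/mL

Over one 22-h interval, 22/8 ≈ 2.75 half-lives elapse, leaving f ≈ 0.1487 of each dose.
Accumulation ratio R = 1/(1 − f) ≈ 1/0.8513 ≈ 1.1747.
Each bolus raises the concentration by D/Vd = 2046/261 ≈ 7.839 μg/mL.
Steady-state peak Cmax,ss = C₀·R ≈ 7.839 × 1.1747 ≈ 9.208 μg/mL.
One interval later, Cmin,ss = Cmax,ss·e^(−kτ) ≈ 9.208 × 0.1487 ≈ 1.369 μg/mL.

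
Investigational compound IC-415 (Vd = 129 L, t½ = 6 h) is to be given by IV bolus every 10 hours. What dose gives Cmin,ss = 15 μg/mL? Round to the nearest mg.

4208 mg

τ/t½ = 10/6 ≈ 1.6667, so f = (1/2)^(10/6) ≈ 0.314980.
Cmin,ss = (D/Vd)·f/(1−f), so D = Cmin,ss·Vd·(1−f)/f.
D = 15 × 129 × (1−f)/f ≈ 15 × 129 × 2.17480 ≈ 4208.24 mg.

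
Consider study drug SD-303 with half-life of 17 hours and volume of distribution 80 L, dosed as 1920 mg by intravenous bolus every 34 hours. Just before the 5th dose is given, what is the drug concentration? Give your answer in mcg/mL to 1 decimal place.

f = (1/2)^(τ/t½) = (1/2)^(34/17) ≈ 0.2500.
C₀ = D/Vd = 1920/80 ≈ 24.000 mcg/mL.
Before the 5th dose, 4 doses have been given. Superposition: Cmin = C₀·(f + f² + … + f^4).
≈ 24.000 × (0.2500 + 0.0625 + 0.0156 + 0.0039) ≈ 24.000 × 0.3320 ≈ 7.968 mcg/mL.

8.0 mcg/mL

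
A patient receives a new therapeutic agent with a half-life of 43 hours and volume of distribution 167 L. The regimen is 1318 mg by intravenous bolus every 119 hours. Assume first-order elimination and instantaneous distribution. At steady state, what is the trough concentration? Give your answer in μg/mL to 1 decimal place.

τ/t½ = 119/43 ≈ 2.7674, so fraction remaining f = (1/2)^(119/43) ≈ 0.1469.
Each bolus raises the concentration by D/Vd = 1318/167 ≈ 7.892 μg/mL.
Steady-state trough Cmin,ss = C₀·f/(1−f) ≈ 7.892 × 0.1469/0.8531 ≈ 1.359 μg/mL.

1.4 μg/mL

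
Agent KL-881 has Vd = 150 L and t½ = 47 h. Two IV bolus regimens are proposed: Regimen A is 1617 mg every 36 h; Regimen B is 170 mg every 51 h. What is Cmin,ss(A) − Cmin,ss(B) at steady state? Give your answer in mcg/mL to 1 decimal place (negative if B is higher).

14.4 mcg/mL

Regimen A: f = (1/2)^(36/47) ≈ 0.5881; Cmin,ss = (1617/150)·f/(1−f) ≈ 15.391 mcg/mL.
Regimen B: f = (1/2)^(51/47) ≈ 0.4714; Cmin,ss = (170/150)·f/(1−f) ≈ 1.011 mcg/mL.
Difference ≈ 15.391 − 1.011 ≈ 14.380 mcg/mL.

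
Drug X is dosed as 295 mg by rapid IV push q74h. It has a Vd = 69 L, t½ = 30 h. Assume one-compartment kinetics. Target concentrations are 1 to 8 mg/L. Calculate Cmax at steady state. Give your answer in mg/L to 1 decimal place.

5.2 mg/L

τ/t½ = 74/30 ≈ 2.4667, so fraction remaining f = (1/2)^(74/30) ≈ 0.1809.
Accumulation ratio R = 1/(1 − f) ≈ 1/0.8191 ≈ 1.2209.
Each bolus raises the concentration by D/Vd = 295/69 ≈ 4.275 mg/L.
Steady-state peak Cmax,ss = C₀·R ≈ 4.275 × 1.2209 ≈ 5.219 mg/L.
Peak 5.2 mg/L vs MTC 8 mg/L: below toxic threshold.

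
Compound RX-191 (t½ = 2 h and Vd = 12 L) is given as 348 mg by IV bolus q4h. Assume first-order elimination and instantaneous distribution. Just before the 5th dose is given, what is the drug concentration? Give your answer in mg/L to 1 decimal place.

f = (1/2)^(τ/t½) = (1/2)^(4/2) ≈ 0.2500.
C₀ = D/Vd = 348/12 ≈ 29.000 mg/L.
Before the 5th dose, 4 doses have been given. Superposition: Cmin = C₀·(f + f² + … + f^4).
≈ 29.000 × (0.2500 + 0.0625 + 0.0156 + 0.0039) ≈ 29.000 × 0.3320 ≈ 9.628 mg/L.

9.6 mg/L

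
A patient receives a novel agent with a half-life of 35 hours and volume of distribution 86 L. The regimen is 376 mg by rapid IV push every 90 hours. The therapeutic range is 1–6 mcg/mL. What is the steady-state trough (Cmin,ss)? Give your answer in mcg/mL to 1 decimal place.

0.9 mcg/mL

k = ln2/t½ = ln2/35 ≈ 0.019804 h⁻¹; fraction remaining f = e^(−kτ) = e^(−0.019804×90) ≈ 0.1682.
Accumulation ratio R = 1/(1 − f) ≈ 1/0.8318 ≈ 1.2022.
Single-dose peak C₀ = D/Vd = 376/86 ≈ 4.372 mcg/mL.
Cmax,ss = C₀/(1 − f) ≈ 4.372/0.8318 ≈ 5.256 mcg/mL.
Steady-state trough Cmin,ss = Cmax,ss·f ≈ 5.256 × 0.1682 ≈ 0.884 mcg/mL.
Trough 0.9 mcg/mL vs MEC 1 mcg/mL: subtherapeutic.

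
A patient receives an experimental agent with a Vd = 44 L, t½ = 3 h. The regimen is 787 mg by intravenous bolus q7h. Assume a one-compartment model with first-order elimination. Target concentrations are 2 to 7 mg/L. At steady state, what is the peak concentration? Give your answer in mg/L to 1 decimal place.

22.3 mg/L

k = ln2/t½ = ln2/3 ≈ 0.231049 h⁻¹; fraction remaining f = e^(−kτ) = e^(−0.231049×7) ≈ 0.1984.
At steady state, accumulation factor R = 1/(1 − e^(−kτ)) ≈ 1.2475.
Single-dose peak C₀ = D/Vd = 787/44 ≈ 17.886 mg/L.
Cmax,ss = C₀/(1 − f) ≈ 17.886/0.8016 ≈ 22.313 mg/L.
Peak 22.3 mg/L vs MTC 7 mg/L: exceeds toxic threshold.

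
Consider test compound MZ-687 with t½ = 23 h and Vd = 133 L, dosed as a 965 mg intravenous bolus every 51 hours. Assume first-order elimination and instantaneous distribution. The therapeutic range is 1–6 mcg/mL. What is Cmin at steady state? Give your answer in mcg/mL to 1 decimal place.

τ/t½ = 51/23 ≈ 2.2174, so fraction remaining f = (1/2)^(51/23) ≈ 0.2150.
Single-dose peak C₀ = D/Vd = 965/133 ≈ 7.256 mcg/mL.
Steady-state trough Cmin,ss = C₀·f/(1−f) ≈ 7.256 × 0.2150/0.7850 ≈ 1.987 mcg/mL.
Trough 2.0 mcg/mL vs MEC 1 mcg/mL: adequate.

2.0 mcg/mL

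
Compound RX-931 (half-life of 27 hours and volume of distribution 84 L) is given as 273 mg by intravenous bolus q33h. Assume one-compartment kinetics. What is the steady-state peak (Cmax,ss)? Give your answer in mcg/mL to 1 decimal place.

5.7 mcg/mL

k = ln2/t½ = ln2/27 ≈ 0.025672 h⁻¹; fraction remaining f = e^(−kτ) = e^(−0.025672×33) ≈ 0.4286.
At steady state, accumulation factor R = 1/(1 − e^(−kτ)) ≈ 1.7501.
Single-dose peak C₀ = D/Vd = 273/84 ≈ 3.250 mcg/mL.
Cmax,ss = C₀/(1 − f) ≈ 3.250/0.5714 ≈ 5.688 mcg/mL.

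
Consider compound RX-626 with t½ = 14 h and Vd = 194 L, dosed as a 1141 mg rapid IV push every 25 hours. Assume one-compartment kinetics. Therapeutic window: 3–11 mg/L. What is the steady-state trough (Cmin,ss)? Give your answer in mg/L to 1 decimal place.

Over one 25-h interval, 25/14 ≈ 1.7857 half-lives elapse, leaving f ≈ 0.2900 of each dose.
Single-dose peak C₀ = D/Vd = 1141/194 ≈ 5.881 mg/L.
Steady-state trough Cmin,ss = C₀·f/(1−f) ≈ 5.881 × 0.2900/0.7100 ≈ 2.402 mg/L.
Trough 2.4 mg/L vs MEC 3 mg/L: subtherapeutic.

2.4 mg/L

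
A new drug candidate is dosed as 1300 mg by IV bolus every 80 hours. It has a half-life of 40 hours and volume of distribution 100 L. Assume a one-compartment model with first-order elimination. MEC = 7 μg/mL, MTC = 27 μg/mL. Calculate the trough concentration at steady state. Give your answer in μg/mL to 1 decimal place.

τ = 80 h = 2 half-lives, so f = (1/2)^2 = 0.25.
At steady state, R = 1/(1 − 0.25) = 4/3.
Single-dose peak C₀ = D/Vd = 1300/100 = 13 μg/mL.
Steady-state peak Cmax,ss = C₀·R = 13 × 4/3 ≈ 17.333 μg/mL.
Steady-state trough Cmin,ss = Cmax,ss·f ≈ 17.333 × 0.25 ≈ 4.333 μg/mL.
Trough 4.3 μg/mL vs MEC 7 μg/mL: subtherapeutic.

4.3 μg/mL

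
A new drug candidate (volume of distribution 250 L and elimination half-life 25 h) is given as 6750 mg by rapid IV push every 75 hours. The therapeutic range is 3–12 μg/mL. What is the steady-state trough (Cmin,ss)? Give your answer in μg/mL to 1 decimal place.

τ = 75 h = 3 half-lives, so f = (1/2)^3 = 0.125.
At steady state, R = 1/(1 − 0.125) = 8/7.
Single-dose peak C₀ = D/Vd = 6750/250 = 27 μg/mL.
Steady-state peak Cmax,ss = C₀·R = 27 × 8/7 ≈ 30.857 μg/mL.
Steady-state trough Cmin,ss = Cmax,ss·f ≈ 30.857 × 0.125 ≈ 3.857 μg/mL.
Trough 3.9 μg/mL vs MEC 3 μg/mL: adequate.

3.9 μg/mL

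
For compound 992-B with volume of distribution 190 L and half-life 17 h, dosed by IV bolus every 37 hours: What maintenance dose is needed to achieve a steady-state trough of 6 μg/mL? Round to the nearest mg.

4013 mg

τ/t½ = 37/17 ≈ 2.1765, so f = (1/2)^(37/17) ≈ 0.221216.
Cmin,ss = (D/Vd)·f/(1−f), so D = Cmin,ss·Vd·(1−f)/f.
D = 6 × 190 × (1−f)/f ≈ 6 × 190 × 3.52047 ≈ 4013.34 mg.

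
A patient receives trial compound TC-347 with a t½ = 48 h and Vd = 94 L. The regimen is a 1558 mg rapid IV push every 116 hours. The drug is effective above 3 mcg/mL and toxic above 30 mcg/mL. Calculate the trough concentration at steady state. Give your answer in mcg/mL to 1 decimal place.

3.8 mcg/mL

τ/t½ = 116/48 ≈ 2.4167, so fraction remaining f = (1/2)^(116/48) ≈ 0.1873.
At steady state, accumulation factor R = 1/(1 − e^(−kτ)) ≈ 1.2305.
Single-dose peak C₀ = D/Vd = 1558/94 ≈ 16.574 mcg/mL.
Steady-state peak Cmax,ss = C₀·R ≈ 16.574 × 1.2305 ≈ 20.394 mcg/mL.
Steady-state trough Cmin,ss = Cmax,ss·f ≈ 20.394 × 0.1873 ≈ 3.820 mcg/mL.
Trough 3.8 mcg/mL vs MEC 3 mcg/mL: adequate.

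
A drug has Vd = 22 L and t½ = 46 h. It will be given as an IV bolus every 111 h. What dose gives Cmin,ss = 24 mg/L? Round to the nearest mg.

τ/t½ = 111/46 ≈ 2.413, so f = (1/2)^(111/46) ≈ 0.187759.
Cmin,ss = (D/Vd)·f/(1−f), so D = Cmin,ss·Vd·(1−f)/f.
D = 24 × 22 × (1−f)/f ≈ 24 × 22 × 4.32598 ≈ 2284.12 mg.

2284 mg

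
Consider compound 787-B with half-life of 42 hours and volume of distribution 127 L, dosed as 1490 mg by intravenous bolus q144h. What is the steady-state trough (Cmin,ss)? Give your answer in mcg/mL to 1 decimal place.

Over one 144-h interval, 144/42 ≈ 3.4286 half-lives elapse, leaving f ≈ 0.0929 of each dose.
Each bolus raises the concentration by D/Vd = 1490/127 ≈ 11.732 mcg/mL.
Steady-state trough Cmin,ss = C₀·f/(1−f) ≈ 11.732 × 0.0929/0.9071 ≈ 1.202 mcg/mL.

1.2 mcg/mL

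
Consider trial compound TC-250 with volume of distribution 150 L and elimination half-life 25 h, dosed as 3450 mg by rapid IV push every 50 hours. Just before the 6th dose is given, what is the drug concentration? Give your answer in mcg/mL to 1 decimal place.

7.7 mcg/mL

f = (1/2)^(τ/t½) = (1/2)^(50/25) ≈ 0.2500.
C₀ = D/Vd = 3450/150 ≈ 23.000 mcg/mL.
Before the 6th dose, 5 doses have been given. Superposition: Cmin = C₀·(f + f² + … + f^5).
≈ 23.000 × (0.2500 + 0.0625 + 0.0156 + 0.0039 + 0.0010) ≈ 23.000 × 0.3330 ≈ 7.659 mcg/mL.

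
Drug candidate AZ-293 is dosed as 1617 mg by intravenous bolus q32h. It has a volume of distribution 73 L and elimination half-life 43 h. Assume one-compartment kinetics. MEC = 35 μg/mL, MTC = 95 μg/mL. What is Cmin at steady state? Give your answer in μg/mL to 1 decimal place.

32.8 μg/mL

k = ln2/t½ = ln2/43 ≈ 0.016120 h⁻¹; fraction remaining f = e^(−kτ) = e^(−0.016120×32) ≈ 0.5970.
At steady state, accumulation factor R = 1/(1 − e^(−kτ)) ≈ 2.4814.
Single-dose peak C₀ = D/Vd = 1617/73 ≈ 22.151 μg/mL.
Steady-state peak Cmax,ss = C₀·R ≈ 22.151 × 2.4814 ≈ 54.965 μg/mL.
Steady-state trough Cmin,ss = Cmax,ss·f ≈ 54.965 × 0.5970 ≈ 32.814 μg/mL.
Trough 32.8 μg/mL vs MEC 35 μg/mL: subtherapeutic.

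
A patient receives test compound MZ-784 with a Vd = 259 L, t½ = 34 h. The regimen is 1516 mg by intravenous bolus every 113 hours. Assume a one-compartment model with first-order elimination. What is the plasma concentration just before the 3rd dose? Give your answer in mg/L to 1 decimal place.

0.6 mg/L

f = (1/2)^(τ/t½) = (1/2)^(113/34) ≈ 0.0999.
C₀ = D/Vd = 1516/259 ≈ 5.853 mg/L.
Before the 3rd dose, 2 doses have been given. Superposition: Cmin = C₀·(f + f²).
≈ 5.853 × (0.0999 + 0.0100) ≈ 5.853 × 0.1099 ≈ 0.643 mg/L.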